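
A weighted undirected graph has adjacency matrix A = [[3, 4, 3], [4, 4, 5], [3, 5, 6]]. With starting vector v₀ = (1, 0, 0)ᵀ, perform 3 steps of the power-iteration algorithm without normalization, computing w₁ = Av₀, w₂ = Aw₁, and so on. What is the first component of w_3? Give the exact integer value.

w1 = Av₀ = (3, 4, 3)
w2 = Aw1 = (34, 43, 47)
w3 = Aw2 = (415, 543, 599)
The requested component of w3 is 415.

415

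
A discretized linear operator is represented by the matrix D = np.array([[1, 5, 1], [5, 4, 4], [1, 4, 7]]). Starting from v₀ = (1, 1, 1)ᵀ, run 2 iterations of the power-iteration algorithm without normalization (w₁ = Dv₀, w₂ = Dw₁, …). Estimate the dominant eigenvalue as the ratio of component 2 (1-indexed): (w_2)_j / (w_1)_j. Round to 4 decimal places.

w1 = Dv₀ = (7, 13, 12)
w2 = Dw1 = (84, 135, 143)
Ratio at component: 135 / 13 = 10.3846

λ ≈ 10.3846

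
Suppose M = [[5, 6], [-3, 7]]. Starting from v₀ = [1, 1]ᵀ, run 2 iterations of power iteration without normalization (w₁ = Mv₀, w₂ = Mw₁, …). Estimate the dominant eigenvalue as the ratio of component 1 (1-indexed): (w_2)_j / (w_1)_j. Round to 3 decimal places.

w1 = Mv₀ = (5·1 + 6·1; (-3)·1 + 7·1) = (11, 4)
w2 = Mw1 = (5·11 + 6·4; (-3)·11 + 7·4) = (79, -5)
Ratio at component: 79 / 11 = 7.182

λ ≈ 7.182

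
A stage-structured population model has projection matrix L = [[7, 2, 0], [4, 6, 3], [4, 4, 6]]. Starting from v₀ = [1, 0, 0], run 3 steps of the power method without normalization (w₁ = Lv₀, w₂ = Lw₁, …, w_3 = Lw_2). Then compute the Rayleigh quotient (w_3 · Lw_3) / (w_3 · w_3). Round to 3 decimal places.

w1 = Lv₀ = (7·1 + 2·0 + 0·0; 4·1 + 6·0 + 3·0; 4·1 + 4·0 + 6·0) = (7, 4, 4)
w2 = Lw1 = (7·7 + 2·4 + 0·4; 4·7 + 6·4 + 3·4; 4·7 + 4·4 + 6·4) = (57, 64, 68)
w3 = Lw2 = (527, 816, 892)
Lw3 = (5321, 9680, 10724)
w3·Lw3 = 527·5321 + 816·9680 + 892·10724 = 20268855; w3·w3 = 527·527 + 816·816 + 892·892 = 1739249
λ ≈ 20268855/1739249 = 11.654

11.654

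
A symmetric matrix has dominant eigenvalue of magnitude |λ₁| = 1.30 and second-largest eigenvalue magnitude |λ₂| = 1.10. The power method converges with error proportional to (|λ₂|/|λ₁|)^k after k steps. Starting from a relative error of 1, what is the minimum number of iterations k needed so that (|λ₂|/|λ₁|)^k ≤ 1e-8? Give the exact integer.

|λ₂/λ₁| = 1.10/1.30 = 0.84615
Need k ≥ ln(1e-8) / ln(0.84615) = -18.4207 / -0.1671 ≈ 110.268
Smallest integer k satisfying the bound: 111

111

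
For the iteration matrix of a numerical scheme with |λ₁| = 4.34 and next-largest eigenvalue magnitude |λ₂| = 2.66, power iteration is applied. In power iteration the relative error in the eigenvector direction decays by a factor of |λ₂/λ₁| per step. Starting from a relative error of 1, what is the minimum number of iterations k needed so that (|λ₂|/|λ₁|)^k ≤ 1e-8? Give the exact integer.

38

|λ₂/λ₁| = 2.66/4.34 = 0.61290
Need k ≥ ln(1e-8) / ln(0.61290) = -18.4207 / -0.4895 ≈ 37.628
Smallest integer k satisfying the bound: 38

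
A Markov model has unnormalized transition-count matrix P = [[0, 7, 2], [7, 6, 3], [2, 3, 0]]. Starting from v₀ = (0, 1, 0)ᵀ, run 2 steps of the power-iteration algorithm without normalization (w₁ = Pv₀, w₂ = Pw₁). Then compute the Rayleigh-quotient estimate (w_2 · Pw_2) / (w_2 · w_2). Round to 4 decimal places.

11.5403

w1 = Pv₀ = (7, 6, 3)
w2 = Pw1 = (48, 94, 32)
Pw2 = (722, 996, 378)
w2·Pw2 = 48·722 + 94·996 + 32·378 = 140376; w2·w2 = 48·48 + 94·94 + 32·32 = 12164
λ ≈ 140376/12164 = 11.5403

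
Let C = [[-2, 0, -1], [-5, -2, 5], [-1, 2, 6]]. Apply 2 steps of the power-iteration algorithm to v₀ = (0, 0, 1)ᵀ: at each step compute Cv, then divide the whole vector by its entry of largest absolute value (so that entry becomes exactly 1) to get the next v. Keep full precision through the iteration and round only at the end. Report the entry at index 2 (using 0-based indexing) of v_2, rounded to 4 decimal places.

1.0000

Cv0 = (-1.00000, 5.00000, 6.00000); divide by 6.00000 → v1 = (-0.16667, 0.83333, 1.00000)
Cv1 = (-0.66667, 4.16667, 7.83333); divide by 7.83333 → v2 = (-0.08511, 0.53191, 1.00000)
Requested entry of v2: 47/47 = 1.0000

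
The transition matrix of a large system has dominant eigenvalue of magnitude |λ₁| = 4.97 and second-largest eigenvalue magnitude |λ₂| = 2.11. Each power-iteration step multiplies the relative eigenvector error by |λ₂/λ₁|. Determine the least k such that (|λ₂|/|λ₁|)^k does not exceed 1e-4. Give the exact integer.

11

|λ₂/λ₁| = 2.11/4.97 = 0.42455
Need k ≥ ln(1e-4) / ln(0.42455) = -9.2103 / -0.8567 ≈ 10.751
Smallest integer k satisfying the bound: 11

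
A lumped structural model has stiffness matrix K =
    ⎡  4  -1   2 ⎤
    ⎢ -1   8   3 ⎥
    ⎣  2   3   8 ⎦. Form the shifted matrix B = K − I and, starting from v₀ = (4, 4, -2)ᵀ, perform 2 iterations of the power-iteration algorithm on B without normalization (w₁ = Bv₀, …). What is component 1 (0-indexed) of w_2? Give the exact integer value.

140

B = K − I has rows (3, -1, 2); (-1, 7, 3); (2, 3, 7)
w1 = Bv₀ = (4, 18, 6)
w2 = Bw1 = (6, 140, 104)
Requested component of w2: 140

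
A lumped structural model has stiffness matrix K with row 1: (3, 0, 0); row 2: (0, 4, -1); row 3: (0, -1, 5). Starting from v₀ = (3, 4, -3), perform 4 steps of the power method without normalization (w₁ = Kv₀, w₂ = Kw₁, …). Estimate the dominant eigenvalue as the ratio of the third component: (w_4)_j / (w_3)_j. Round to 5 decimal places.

w1 = Kv₀ = (3·3 + 0·4 + 0·(-3); 0·3 + 4·4 + (-1)·(-3); 0·3 + (-1)·4 + 5·(-3)) = (9, 19, -19)
w2 = Kw1 = (3·9 + 0·19 + 0·(-19); 0·9 + 4·19 + (-1)·(-19); 0·9 + (-1)·19 + 5·(-19)) = (27, 95, -114)
w3 = Kw2 = (81, 494, -665)
w4 = Kw3 = (243, 2641, -3819)
Ratio at component: -3819 / -665 = 5.74286

5.74286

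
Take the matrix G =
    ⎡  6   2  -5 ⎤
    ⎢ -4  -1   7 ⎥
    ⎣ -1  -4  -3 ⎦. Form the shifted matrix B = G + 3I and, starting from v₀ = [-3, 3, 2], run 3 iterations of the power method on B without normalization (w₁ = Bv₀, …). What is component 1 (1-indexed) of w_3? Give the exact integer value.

-795

B = G + 3I has rows (9, 2, -5); (-4, 2, 7); (-1, -4, 0)
w1 = Bv₀ = (9·(-3) + 2·3 + (-5)·2; (-4)·(-3) + 2·3 + 7·2; (-1)·(-3) + (-4)·3 + 0·2) = (-31, 32, -9)
w2 = Bw1 = (9·(-31) + 2·32 + (-5)·(-9); (-4)·(-31) + 2·32 + 7·(-9); (-1)·(-31) + (-4)·32 + 0·(-9)) = (-170, 125, -97)
w3 = Bw2 = (-795, 251, -330)
Requested component of w3: -795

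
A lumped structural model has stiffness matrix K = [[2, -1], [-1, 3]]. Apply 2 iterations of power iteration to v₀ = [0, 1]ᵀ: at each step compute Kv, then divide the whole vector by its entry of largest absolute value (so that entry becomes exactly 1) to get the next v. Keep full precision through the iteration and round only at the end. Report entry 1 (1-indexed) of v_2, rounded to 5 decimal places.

-0.50000

Kv0 = (-1.000000, 3.000000); divide by 3.000000 → v1 = (-0.333333, 1.000000)
Kv1 = (-1.666667, 3.333333); divide by 3.333333 → v2 = (-0.500000, 1.000000)
Requested entry of v2: -5/10 = -0.50000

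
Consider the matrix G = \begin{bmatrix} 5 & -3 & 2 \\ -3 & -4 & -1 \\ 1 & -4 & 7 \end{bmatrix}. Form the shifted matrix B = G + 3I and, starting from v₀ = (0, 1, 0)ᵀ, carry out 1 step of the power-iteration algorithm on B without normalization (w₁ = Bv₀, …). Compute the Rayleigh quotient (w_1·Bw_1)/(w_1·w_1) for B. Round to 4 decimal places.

B = G + 3I has rows (8, -3, 2); (-3, -1, -1); (1, -4, 10)
w1 = Bv₀ = (8·0 + (-3)·1 + 2·0; (-3)·0 + (-1)·1 + (-1)·0; 1·0 + (-4)·1 + 10·0) = (-3, -1, -4)
Bw1 = (-29, 14, -39)
w1·Bw1 = 229; w1·w1 = 26; μ ≈ 229/26 = 8.8077

μ ≈ 8.8077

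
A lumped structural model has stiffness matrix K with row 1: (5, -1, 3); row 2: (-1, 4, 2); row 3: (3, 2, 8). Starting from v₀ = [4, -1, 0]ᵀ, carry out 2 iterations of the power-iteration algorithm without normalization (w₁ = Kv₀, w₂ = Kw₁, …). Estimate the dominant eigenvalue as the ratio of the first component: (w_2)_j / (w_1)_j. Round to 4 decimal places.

w1 = Kv₀ = (21, -8, 10)
w2 = Kw1 = (143, -33, 127)
Ratio at component: 143 / 21 = 6.8095

λ ≈ 6.8095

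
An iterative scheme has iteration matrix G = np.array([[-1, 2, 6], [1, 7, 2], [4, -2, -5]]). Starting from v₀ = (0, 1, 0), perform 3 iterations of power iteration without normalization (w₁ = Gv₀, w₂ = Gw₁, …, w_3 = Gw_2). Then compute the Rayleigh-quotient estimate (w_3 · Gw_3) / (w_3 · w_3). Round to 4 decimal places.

w1 = Gv₀ = ((-1)·0 + 2·1 + 6·0; 1·0 + 7·1 + 2·0; 4·0 + (-2)·1 + (-5)·0) = (2, 7, -2)
w2 = Gw1 = ((-1)·2 + 2·7 + 6·(-2); 1·2 + 7·7 + 2·(-2); 4·2 + (-2)·7 + (-5)·(-2)) = (0, 47, 4)
w3 = Gw2 = (118, 337, -114)
Gw3 = (-128, 2249, 368)
w3·Gw3 = 118·(-128) + 337·2249 + (-114)·368 = 700857; w3·w3 = 118·118 + 337·337 + (-114)·(-114) = 140489
λ ≈ 700857/140489 = 4.9887

4.9887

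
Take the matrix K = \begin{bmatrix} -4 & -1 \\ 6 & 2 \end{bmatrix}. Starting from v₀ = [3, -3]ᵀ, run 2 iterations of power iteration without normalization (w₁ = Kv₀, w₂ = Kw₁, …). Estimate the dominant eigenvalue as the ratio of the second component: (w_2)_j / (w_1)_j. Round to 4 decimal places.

w1 = Kv₀ = ((-4)·3 + (-1)·(-3); 6·3 + 2·(-3)) = (-9, 12)
w2 = Kw1 = ((-4)·(-9) + (-1)·12; 6·(-9) + 2·12) = (24, -30)
Ratio at component: -30 / 12 = -2.5000

-2.5000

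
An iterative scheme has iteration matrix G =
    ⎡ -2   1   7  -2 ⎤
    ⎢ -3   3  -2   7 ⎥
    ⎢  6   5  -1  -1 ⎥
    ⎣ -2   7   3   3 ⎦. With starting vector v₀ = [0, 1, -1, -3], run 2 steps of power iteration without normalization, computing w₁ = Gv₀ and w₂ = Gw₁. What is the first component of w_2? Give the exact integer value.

57

w1 = Gv₀ = (0, -16, 9, -5)
w2 = Gw1 = (57, -101, -84, -100)
The requested component of w2 is 57.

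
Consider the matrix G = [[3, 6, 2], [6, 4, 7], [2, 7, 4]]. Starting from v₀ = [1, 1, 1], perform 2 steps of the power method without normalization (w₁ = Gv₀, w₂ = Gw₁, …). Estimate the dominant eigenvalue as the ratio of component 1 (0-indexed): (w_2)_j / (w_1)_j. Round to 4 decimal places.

13.2353

w1 = Gv₀ = (11, 17, 13)
w2 = Gw1 = (161, 225, 193)
Ratio at component: 225 / 17 = 13.2353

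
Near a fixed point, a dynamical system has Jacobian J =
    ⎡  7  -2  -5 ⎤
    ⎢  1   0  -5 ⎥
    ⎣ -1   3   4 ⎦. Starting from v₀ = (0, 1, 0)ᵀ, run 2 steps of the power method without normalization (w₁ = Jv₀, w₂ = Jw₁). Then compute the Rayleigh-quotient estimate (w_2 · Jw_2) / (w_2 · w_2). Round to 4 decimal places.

λ ≈ 6.8552

w1 = Jv₀ = (7·0 + (-2)·1 + (-5)·0; 1·0 + 0·1 + (-5)·0; (-1)·0 + 3·1 + 4·0) = (-2, 0, 3)
w2 = Jw1 = (7·(-2) + (-2)·0 + (-5)·3; 1·(-2) + 0·0 + (-5)·3; (-1)·(-2) + 3·0 + 4·3) = (-29, -17, 14)
Jw2 = (-239, -99, 34)
w2·Jw2 = (-29)·(-239) + (-17)·(-99) + 14·34 = 9090; w2·w2 = (-29)·(-29) + (-17)·(-17) + 14·14 = 1326
λ ≈ 9090/1326 = 6.8552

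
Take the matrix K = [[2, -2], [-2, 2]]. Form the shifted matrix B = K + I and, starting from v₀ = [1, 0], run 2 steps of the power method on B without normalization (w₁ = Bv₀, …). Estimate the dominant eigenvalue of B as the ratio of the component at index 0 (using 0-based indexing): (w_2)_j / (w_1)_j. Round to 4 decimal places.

B = K + I has rows (3, -2); (-2, 3)
w1 = Bv₀ = (3·1 + (-2)·0; (-2)·1 + 3·0) = (3, -2)
w2 = Bw1 = (3·3 + (-2)·(-2); (-2)·3 + 3·(-2)) = (13, -12)
Ratio: 13/3 = 4.3333

μ ≈ 4.3333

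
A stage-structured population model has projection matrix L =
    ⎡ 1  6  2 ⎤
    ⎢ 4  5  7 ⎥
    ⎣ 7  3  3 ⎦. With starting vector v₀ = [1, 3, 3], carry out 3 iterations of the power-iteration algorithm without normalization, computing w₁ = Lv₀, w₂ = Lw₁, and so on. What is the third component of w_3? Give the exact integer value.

w1 = Lv₀ = (1·1 + 6·3 + 2·3; 4·1 + 5·3 + 7·3; 7·1 + 3·3 + 3·3) = (25, 40, 25)
w2 = Lw1 = (1·25 + 6·40 + 2·25; 4·25 + 5·40 + 7·25; 7·25 + 3·40 + 3·25) = (315, 475, 370)
w3 = Lw2 = (3905, 6225, 4740)
The requested component of w3 is 4740.

4740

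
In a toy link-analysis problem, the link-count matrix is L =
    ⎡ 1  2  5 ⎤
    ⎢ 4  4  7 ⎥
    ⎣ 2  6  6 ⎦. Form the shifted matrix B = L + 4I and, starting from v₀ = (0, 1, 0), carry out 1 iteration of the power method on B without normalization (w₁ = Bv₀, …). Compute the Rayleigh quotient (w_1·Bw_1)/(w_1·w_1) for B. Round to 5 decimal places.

16.30769

B = L + 4I has rows (5, 2, 5); (4, 8, 7); (2, 6, 10)
w1 = Bv₀ = (2, 8, 6)
Bw1 = (56, 114, 112)
w1·Bw1 = 1696; w1·w1 = 104; μ ≈ 1696/104 = 16.30769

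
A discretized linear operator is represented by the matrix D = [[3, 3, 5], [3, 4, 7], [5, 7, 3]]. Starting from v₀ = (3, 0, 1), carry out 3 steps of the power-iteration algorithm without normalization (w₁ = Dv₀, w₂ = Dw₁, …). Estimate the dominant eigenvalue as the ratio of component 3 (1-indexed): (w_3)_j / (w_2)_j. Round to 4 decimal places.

13.6949

w1 = Dv₀ = (14, 16, 18)
w2 = Dw1 = (180, 232, 236)
w3 = Dw2 = (2416, 3120, 3232)
Ratio at component: 3232 / 236 = 13.6949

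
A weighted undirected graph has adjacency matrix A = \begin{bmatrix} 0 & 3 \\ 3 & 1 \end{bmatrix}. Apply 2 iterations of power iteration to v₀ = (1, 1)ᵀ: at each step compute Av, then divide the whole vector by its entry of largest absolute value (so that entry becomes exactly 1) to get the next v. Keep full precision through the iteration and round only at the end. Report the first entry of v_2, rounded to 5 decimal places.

Av0 = (3.000000, 4.000000); divide by 4.000000 → v1 = (0.750000, 1.000000)
Av1 = (3.000000, 3.250000); divide by 3.250000 → v2 = (0.923077, 1.000000)
Requested entry of v2: 12/13 = 0.92308

0.92308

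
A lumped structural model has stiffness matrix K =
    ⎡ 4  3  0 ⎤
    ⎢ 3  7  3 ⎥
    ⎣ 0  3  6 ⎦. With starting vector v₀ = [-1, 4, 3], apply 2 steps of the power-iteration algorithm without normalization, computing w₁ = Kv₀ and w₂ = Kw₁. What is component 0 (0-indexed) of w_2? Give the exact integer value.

134

w1 = Kv₀ = (4·(-1) + 3·4 + 0·3; 3·(-1) + 7·4 + 3·3; 0·(-1) + 3·4 + 6·3) = (8, 34, 30)
w2 = Kw1 = (4·8 + 3·34 + 0·30; 3·8 + 7·34 + 3·30; 0·8 + 3·34 + 6·30) = (134, 352, 282)
The requested component of w2 is 134.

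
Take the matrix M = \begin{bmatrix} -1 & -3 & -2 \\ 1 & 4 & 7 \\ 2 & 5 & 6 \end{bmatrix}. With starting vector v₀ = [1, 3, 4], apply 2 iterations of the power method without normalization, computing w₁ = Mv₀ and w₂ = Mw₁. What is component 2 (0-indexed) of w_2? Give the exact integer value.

w1 = Mv₀ = ((-1)·1 + (-3)·3 + (-2)·4; 1·1 + 4·3 + 7·4; 2·1 + 5·3 + 6·4) = (-18, 41, 41)
w2 = Mw1 = ((-1)·(-18) + (-3)·41 + (-2)·41; 1·(-18) + 4·41 + 7·41; 2·(-18) + 5·41 + 6·41) = (-187, 433, 415)
The requested component of w2 is 415.

415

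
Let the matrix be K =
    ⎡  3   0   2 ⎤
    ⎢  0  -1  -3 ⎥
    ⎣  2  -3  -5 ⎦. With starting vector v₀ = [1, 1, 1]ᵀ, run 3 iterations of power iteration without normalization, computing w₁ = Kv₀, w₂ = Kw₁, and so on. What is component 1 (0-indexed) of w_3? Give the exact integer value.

w1 = Kv₀ = (3·1 + 0·1 + 2·1; 0·1 + (-1)·1 + (-3)·1; 2·1 + (-3)·1 + (-5)·1) = (5, -4, -6)
w2 = Kw1 = (3·5 + 0·(-4) + 2·(-6); 0·5 + (-1)·(-4) + (-3)·(-6); 2·5 + (-3)·(-4) + (-5)·(-6)) = (3, 22, 52)
w3 = Kw2 = (113, -178, -320)
The requested component of w3 is -178.

-178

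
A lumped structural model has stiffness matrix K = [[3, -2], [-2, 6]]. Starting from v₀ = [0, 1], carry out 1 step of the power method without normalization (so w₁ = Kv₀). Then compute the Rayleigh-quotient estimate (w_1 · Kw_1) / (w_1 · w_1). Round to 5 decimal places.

w1 = Kv₀ = (3·0 + (-2)·1; (-2)·0 + 6·1) = (-2, 6)
Kw1 = (-18, 40)
w1·Kw1 = (-2)·(-18) + 6·40 = 276; w1·w1 = (-2)·(-2) + 6·6 = 40
λ ≈ 276/40 = 6.90000

λ ≈ 6.90000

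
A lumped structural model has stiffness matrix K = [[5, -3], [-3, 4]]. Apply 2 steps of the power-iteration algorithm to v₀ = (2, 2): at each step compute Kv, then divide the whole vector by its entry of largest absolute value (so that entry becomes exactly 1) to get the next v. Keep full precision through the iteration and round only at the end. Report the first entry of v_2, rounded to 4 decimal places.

1.0000

Kv0 = (4.00000, 2.00000); divide by 4.00000 → v1 = (1.00000, 0.50000)
Kv1 = (3.50000, -1.00000); divide by 3.50000 → v2 = (1.00000, -0.28571)
Requested entry of v2: 14/14 = 1.0000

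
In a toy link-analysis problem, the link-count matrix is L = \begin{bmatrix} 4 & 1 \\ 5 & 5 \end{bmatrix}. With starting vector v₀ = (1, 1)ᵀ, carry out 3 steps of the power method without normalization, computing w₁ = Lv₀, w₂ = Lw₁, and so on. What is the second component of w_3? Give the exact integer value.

525

w1 = Lv₀ = (4·1 + 1·1; 5·1 + 5·1) = (5, 10)
w2 = Lw1 = (4·5 + 1·10; 5·5 + 5·10) = (30, 75)
w3 = Lw2 = (195, 525)
The requested component of w3 is 525.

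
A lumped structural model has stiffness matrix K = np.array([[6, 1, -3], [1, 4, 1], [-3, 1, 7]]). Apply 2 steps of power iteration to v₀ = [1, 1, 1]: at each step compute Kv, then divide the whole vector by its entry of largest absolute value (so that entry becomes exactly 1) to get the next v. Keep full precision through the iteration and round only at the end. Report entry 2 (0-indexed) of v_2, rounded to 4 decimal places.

0.8788

Kv0 = (4.00000, 6.00000, 5.00000); divide by 6.00000 → v1 = (0.66667, 1.00000, 0.83333)
Kv1 = (2.50000, 5.50000, 4.83333); divide by 5.50000 → v2 = (0.45455, 1.00000, 0.87879)
Requested entry of v2: 29/33 = 0.8788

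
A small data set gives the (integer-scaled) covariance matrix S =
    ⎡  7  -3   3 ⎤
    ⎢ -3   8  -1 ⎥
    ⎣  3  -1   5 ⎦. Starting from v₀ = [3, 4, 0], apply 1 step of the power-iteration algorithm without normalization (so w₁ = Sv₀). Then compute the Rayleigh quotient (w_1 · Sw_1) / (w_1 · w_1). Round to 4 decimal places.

w1 = Sv₀ = (7·3 + (-3)·4 + 3·0; (-3)·3 + 8·4 + (-1)·0; 3·3 + (-1)·4 + 5·0) = (9, 23, 5)
Sw1 = (9, 152, 29)
w1·Sw1 = 9·9 + 23·152 + 5·29 = 3722; w1·w1 = 9·9 + 23·23 + 5·5 = 635
λ ≈ 3722/635 = 5.8614

5.8614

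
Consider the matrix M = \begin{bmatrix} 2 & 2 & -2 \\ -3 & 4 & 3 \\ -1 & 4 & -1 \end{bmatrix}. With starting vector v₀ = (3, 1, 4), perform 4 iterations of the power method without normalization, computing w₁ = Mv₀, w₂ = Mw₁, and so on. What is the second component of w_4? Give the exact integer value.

w1 = Mv₀ = (0, 7, -3)
w2 = Mw1 = (20, 19, 31)
w3 = Mw2 = (16, 109, 25)
w4 = Mw3 = (200, 463, 395)
The requested component of w4 is 463.

463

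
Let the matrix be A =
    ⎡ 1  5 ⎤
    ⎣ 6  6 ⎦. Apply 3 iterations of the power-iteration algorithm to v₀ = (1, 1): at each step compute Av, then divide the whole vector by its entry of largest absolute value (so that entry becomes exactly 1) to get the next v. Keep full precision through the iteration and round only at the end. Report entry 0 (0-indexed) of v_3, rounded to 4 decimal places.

0.5805

Av0 = (6.00000, 12.00000); divide by 12.00000 → v1 = (0.50000, 1.00000)
Av1 = (5.50000, 9.00000); divide by 9.00000 → v2 = (0.61111, 1.00000)
Av2 = (5.61111, 9.66667); divide by 9.66667 → v3 = (0.58046, 1.00000)
Requested entry of v3: 606/1044 = 0.5805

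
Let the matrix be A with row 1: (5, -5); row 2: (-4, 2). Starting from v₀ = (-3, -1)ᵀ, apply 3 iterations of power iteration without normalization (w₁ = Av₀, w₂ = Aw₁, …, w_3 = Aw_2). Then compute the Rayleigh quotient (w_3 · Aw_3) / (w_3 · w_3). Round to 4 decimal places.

w1 = Av₀ = (5·(-3) + (-5)·(-1); (-4)·(-3) + 2·(-1)) = (-10, 10)
w2 = Aw1 = (5·(-10) + (-5)·10; (-4)·(-10) + 2·10) = (-100, 60)
w3 = Aw2 = (-800, 520)
Aw3 = (-6600, 4240)
w3·Aw3 = (-800)·(-6600) + 520·4240 = 7484800; w3·w3 = (-800)·(-800) + 520·520 = 910400
λ ≈ 7484800/910400 = 8.2214

λ ≈ 8.2214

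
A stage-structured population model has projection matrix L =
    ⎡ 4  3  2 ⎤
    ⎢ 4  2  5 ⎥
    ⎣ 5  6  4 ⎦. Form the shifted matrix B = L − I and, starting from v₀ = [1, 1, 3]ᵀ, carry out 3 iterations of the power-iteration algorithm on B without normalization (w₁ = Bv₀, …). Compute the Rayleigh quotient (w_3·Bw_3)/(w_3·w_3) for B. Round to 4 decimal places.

B = L − I has rows (3, 3, 2); (4, 1, 5); (5, 6, 3)
w1 = Bv₀ = (12, 20, 20)
w2 = Bw1 = (136, 168, 240)
w3 = Bw2 = (1392, 1912, 2408)
Bw3 = (14728, 19520, 25656)
w3·Bw3 = 119603264; w3·w3 = 11391872; μ ≈ 119603264/11391872 = 10.4990

10.4990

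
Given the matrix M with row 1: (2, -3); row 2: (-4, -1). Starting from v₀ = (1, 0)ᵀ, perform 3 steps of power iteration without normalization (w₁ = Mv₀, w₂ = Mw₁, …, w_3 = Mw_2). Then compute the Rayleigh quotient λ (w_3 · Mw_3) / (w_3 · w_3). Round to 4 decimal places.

w1 = Mv₀ = (2, -4)
w2 = Mw1 = (16, -4)
w3 = Mw2 = (44, -60)
Mw3 = (268, -116)
w3·Mw3 = 44·268 + (-60)·(-116) = 18752; w3·w3 = 44·44 + (-60)·(-60) = 5536
λ ≈ 18752/5536 = 3.3873

λ ≈ 3.3873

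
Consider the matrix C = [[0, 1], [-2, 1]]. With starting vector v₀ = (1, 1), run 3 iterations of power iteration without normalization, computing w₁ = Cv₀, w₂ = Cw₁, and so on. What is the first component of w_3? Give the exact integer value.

w1 = Cv₀ = (1, -1)
w2 = Cw1 = (-1, -3)
w3 = Cw2 = (-3, -1)
The requested component of w3 is -3.

-3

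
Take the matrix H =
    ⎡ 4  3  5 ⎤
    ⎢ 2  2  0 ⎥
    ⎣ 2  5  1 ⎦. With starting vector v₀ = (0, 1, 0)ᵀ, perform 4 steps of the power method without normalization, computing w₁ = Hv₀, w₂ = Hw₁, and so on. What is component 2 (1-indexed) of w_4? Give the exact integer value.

826

w1 = Hv₀ = (4·0 + 3·1 + 5·0; 2·0 + 2·1 + 0·0; 2·0 + 5·1 + 1·0) = (3, 2, 5)
w2 = Hw1 = (4·3 + 3·2 + 5·5; 2·3 + 2·2 + 0·5; 2·3 + 5·2 + 1·5) = (43, 10, 21)
w3 = Hw2 = (307, 106, 157)
w4 = Hw3 = (2331, 826, 1301)
The requested component of w4 is 826.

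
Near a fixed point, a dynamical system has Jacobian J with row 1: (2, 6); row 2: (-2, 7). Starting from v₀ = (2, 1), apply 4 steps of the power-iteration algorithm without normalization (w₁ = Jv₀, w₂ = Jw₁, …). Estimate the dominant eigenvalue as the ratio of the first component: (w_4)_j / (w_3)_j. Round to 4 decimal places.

w1 = Jv₀ = (10, 3)
w2 = Jw1 = (38, 1)
w3 = Jw2 = (82, -69)
w4 = Jw3 = (-250, -647)
Ratio at component: -250 / 82 = -3.0488

λ ≈ -3.0488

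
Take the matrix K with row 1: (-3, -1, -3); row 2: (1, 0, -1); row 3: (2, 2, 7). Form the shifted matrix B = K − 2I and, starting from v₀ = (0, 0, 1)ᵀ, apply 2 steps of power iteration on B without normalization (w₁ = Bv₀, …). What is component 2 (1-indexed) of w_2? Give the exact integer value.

-6

B = K − 2I has rows (-5, -1, -3); (1, -2, -1); (2, 2, 5)
w1 = Bv₀ = ((-5)·0 + (-1)·0 + (-3)·1; 1·0 + (-2)·0 + (-1)·1; 2·0 + 2·0 + 5·1) = (-3, -1, 5)
w2 = Bw1 = ((-5)·(-3) + (-1)·(-1) + (-3)·5; 1·(-3) + (-2)·(-1) + (-1)·5; 2·(-3) + 2·(-1) + 5·5) = (1, -6, 17)
Requested component of w2: -6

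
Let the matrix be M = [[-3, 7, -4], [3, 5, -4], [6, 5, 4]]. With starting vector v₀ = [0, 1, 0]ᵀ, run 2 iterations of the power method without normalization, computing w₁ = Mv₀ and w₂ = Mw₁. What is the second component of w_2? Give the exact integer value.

w1 = Mv₀ = ((-3)·0 + 7·1 + (-4)·0; 3·0 + 5·1 + (-4)·0; 6·0 + 5·1 + 4·0) = (7, 5, 5)
w2 = Mw1 = ((-3)·7 + 7·5 + (-4)·5; 3·7 + 5·5 + (-4)·5; 6·7 + 5·5 + 4·5) = (-6, 26, 87)
The requested component of w2 is 26.

26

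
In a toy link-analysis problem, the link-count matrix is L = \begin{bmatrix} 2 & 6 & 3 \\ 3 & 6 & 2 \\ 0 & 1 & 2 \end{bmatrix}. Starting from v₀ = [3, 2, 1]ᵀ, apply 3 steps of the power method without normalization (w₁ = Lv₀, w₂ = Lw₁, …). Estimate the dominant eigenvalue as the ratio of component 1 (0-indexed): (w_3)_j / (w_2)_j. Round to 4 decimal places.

λ ≈ 9.0526

w1 = Lv₀ = (2·3 + 6·2 + 3·1; 3·3 + 6·2 + 2·1; 0·3 + 1·2 + 2·1) = (21, 23, 4)
w2 = Lw1 = (2·21 + 6·23 + 3·4; 3·21 + 6·23 + 2·4; 0·21 + 1·23 + 2·4) = (192, 209, 31)
w3 = Lw2 = (1731, 1892, 271)
Ratio at component: 1892 / 209 = 9.0526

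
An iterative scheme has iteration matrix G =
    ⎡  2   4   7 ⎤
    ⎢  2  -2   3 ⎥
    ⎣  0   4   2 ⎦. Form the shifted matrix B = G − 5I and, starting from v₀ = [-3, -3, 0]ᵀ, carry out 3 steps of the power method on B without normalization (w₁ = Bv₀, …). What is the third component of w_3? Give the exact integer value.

-876

B = G − 5I has rows (-3, 4, 7); (2, -7, 3); (0, 4, -3)
w1 = Bv₀ = ((-3)·(-3) + 4·(-3) + 7·0; 2·(-3) + (-7)·(-3) + 3·0; 0·(-3) + 4·(-3) + (-3)·0) = (-3, 15, -12)
w2 = Bw1 = ((-3)·(-3) + 4·15 + 7·(-12); 2·(-3) + (-7)·15 + 3·(-12); 0·(-3) + 4·15 + (-3)·(-12)) = (-15, -147, 96)
w3 = Bw2 = (129, 1287, -876)
Requested component of w3: -876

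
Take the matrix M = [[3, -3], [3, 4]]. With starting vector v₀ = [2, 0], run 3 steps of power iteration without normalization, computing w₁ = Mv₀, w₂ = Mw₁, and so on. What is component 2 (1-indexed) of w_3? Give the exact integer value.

w1 = Mv₀ = (6, 6)
w2 = Mw1 = (0, 42)
w3 = Mw2 = (-126, 168)
The requested component of w3 is 168.

168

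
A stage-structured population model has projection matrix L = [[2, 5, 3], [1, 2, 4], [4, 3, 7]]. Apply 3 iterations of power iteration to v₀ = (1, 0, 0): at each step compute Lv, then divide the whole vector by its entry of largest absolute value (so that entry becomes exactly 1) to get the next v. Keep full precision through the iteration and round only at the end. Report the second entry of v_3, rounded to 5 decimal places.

0.52038

Lv0 = (2.000000, 1.000000, 4.000000); divide by 4.000000 → v1 = (0.500000, 0.250000, 1.000000)
Lv1 = (5.250000, 5.000000, 9.750000); divide by 9.750000 → v2 = (0.538462, 0.512821, 1.000000)
Lv2 = (6.641026, 5.564103, 10.692308); divide by 10.692308 → v3 = (0.621103, 0.520384, 1.000000)
Requested entry of v3: 217/417 = 0.52038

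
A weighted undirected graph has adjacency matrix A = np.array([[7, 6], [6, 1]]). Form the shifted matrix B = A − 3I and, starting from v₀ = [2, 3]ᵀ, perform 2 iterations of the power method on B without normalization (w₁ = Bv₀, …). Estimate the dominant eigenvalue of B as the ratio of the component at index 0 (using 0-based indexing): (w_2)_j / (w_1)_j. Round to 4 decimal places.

B = A − 3I has rows (4, 6); (6, -2)
w1 = Bv₀ = (26, 6)
w2 = Bw1 = (140, 144)
Ratio: 140/26 = 5.3846

5.3846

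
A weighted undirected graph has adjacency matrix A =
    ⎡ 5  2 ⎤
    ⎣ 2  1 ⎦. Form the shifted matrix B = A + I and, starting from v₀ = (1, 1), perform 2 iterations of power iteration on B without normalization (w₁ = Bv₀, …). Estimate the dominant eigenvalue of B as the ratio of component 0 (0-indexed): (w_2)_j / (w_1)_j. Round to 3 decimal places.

μ ≈ 7.000

B = A + I has rows (6, 2); (2, 2)
w1 = Bv₀ = (6·1 + 2·1; 2·1 + 2·1) = (8, 4)
w2 = Bw1 = (6·8 + 2·4; 2·8 + 2·4) = (56, 24)
Ratio: 56/8 = 7.000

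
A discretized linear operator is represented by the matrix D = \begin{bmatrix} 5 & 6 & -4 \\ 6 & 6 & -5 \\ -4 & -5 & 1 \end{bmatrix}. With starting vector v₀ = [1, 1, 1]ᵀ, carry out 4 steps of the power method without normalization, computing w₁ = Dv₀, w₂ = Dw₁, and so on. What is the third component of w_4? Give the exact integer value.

w1 = Dv₀ = (7, 7, -8)
w2 = Dw1 = (109, 124, -71)
w3 = Dw2 = (1573, 1753, -1127)
w4 = Dw3 = (22891, 25591, -16184)
The requested component of w4 is -16184.

-16184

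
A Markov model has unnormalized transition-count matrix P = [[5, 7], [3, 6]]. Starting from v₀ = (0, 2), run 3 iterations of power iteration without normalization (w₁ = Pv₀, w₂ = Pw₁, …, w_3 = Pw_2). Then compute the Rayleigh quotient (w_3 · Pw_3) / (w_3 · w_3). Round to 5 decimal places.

w1 = Pv₀ = (5·0 + 7·2; 3·0 + 6·2) = (14, 12)
w2 = Pw1 = (5·14 + 7·12; 3·14 + 6·12) = (154, 114)
w3 = Pw2 = (1568, 1146)
Pw3 = (15862, 11580)
w3·Pw3 = 1568·15862 + 1146·11580 = 38142296; w3·w3 = 1568·1568 + 1146·1146 = 3771940
λ ≈ 38142296/3771940 = 10.11212

λ ≈ 10.11212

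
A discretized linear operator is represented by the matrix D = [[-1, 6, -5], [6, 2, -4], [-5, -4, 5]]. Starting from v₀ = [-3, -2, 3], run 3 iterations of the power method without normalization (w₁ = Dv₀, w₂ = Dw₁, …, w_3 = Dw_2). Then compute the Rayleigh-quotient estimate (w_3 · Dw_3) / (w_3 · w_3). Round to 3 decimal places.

w1 = Dv₀ = ((-1)·(-3) + 6·(-2) + (-5)·3; 6·(-3) + 2·(-2) + (-4)·3; (-5)·(-3) + (-4)·(-2) + 5·3) = (-24, -34, 38)
w2 = Dw1 = ((-1)·(-24) + 6·(-34) + (-5)·38; 6·(-24) + 2·(-34) + (-4)·38; (-5)·(-24) + (-4)·(-34) + 5·38) = (-370, -364, 446)
w3 = Dw2 = (-4044, -4732, 5536)
Dw3 = (-52028, -55872, 66828)
w3·Dw3 = (-4044)·(-52028) + (-4732)·(-55872) + 5536·66828 = 844747344; w3·w3 = (-4044)·(-4044) + (-4732)·(-4732) + 5536·5536 = 69393056
λ ≈ 844747344/69393056 = 12.173

λ ≈ 12.173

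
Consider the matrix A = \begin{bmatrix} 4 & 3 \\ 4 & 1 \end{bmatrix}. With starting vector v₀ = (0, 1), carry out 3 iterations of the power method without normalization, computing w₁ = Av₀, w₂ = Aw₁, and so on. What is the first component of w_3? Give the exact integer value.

w1 = Av₀ = (3, 1)
w2 = Aw1 = (15, 13)
w3 = Aw2 = (99, 73)
The requested component of w3 is 99.

99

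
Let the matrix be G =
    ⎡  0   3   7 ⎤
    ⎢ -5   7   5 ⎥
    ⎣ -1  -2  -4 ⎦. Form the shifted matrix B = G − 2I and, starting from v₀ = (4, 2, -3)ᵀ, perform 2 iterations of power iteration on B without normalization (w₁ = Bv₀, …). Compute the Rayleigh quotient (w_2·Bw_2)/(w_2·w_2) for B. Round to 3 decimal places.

B = G − 2I has rows (-2, 3, 7); (-5, 5, 5); (-1, -2, -6)
w1 = Bv₀ = ((-2)·4 + 3·2 + 7·(-3); (-5)·4 + 5·2 + 5·(-3); (-1)·4 + (-2)·2 + (-6)·(-3)) = (-23, -25, 10)
w2 = Bw1 = ((-2)·(-23) + 3·(-25) + 7·10; (-5)·(-23) + 5·(-25) + 5·10; (-1)·(-23) + (-2)·(-25) + (-6)·10) = (41, 40, 13)
Bw2 = (129, 60, -199)
w2·Bw2 = 5102; w2·w2 = 3450; μ ≈ 5102/3450 = 1.479

1.479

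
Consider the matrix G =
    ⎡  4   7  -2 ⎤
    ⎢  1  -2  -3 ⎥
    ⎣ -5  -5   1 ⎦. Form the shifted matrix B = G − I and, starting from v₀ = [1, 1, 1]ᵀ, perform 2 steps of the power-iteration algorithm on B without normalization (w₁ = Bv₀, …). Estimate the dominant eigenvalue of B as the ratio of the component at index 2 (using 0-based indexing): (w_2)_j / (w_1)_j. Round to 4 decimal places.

1.5000

B = G − I has rows (3, 7, -2); (1, -3, -3); (-5, -5, 0)
w1 = Bv₀ = (3·1 + 7·1 + (-2)·1; 1·1 + (-3)·1 + (-3)·1; (-5)·1 + (-5)·1 + 0·1) = (8, -5, -10)
w2 = Bw1 = (3·8 + 7·(-5) + (-2)·(-10); 1·8 + (-3)·(-5) + (-3)·(-10); (-5)·8 + (-5)·(-5) + 0·(-10)) = (9, 53, -15)
Ratio: -15/-10 = 1.5000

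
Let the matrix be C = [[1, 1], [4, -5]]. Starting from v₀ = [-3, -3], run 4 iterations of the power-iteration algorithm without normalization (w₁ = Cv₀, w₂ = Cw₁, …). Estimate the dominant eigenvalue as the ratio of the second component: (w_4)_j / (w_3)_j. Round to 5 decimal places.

λ ≈ -5.91803

w1 = Cv₀ = (1·(-3) + 1·(-3); 4·(-3) + (-5)·(-3)) = (-6, 3)
w2 = Cw1 = (1·(-6) + 1·3; 4·(-6) + (-5)·3) = (-3, -39)
w3 = Cw2 = (-42, 183)
w4 = Cw3 = (141, -1083)
Ratio at component: -1083 / 183 = -5.91803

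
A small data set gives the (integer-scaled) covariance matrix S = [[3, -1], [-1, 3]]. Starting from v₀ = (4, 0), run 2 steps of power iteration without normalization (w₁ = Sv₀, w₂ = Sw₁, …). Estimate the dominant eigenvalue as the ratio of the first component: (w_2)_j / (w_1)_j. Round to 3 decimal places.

w1 = Sv₀ = (12, -4)
w2 = Sw1 = (40, -24)
Ratio at component: 40 / 12 = 3.333

3.333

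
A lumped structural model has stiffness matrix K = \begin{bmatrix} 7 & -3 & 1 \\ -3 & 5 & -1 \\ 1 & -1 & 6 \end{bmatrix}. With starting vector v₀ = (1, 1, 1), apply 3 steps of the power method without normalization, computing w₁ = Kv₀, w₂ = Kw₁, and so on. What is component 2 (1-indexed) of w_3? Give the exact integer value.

-234

w1 = Kv₀ = (7·1 + (-3)·1 + 1·1; (-3)·1 + 5·1 + (-1)·1; 1·1 + (-1)·1 + 6·1) = (5, 1, 6)
w2 = Kw1 = (7·5 + (-3)·1 + 1·6; (-3)·5 + 5·1 + (-1)·6; 1·5 + (-1)·1 + 6·6) = (38, -16, 40)
w3 = Kw2 = (354, -234, 294)
The requested component of w3 is -234.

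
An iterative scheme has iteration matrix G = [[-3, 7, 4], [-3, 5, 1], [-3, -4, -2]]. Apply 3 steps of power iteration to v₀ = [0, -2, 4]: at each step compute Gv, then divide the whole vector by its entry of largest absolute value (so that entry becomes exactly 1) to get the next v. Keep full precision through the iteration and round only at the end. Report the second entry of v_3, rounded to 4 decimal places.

-0.0714

Gv0 = (2.00000, -6.00000, 0.00000); divide by -6.00000 → v1 = (-0.33333, 1.00000, 0.00000)
Gv1 = (8.00000, 6.00000, -3.00000); divide by 8.00000 → v2 = (1.00000, 0.75000, -0.37500)
Gv2 = (0.75000, 0.37500, -5.25000); divide by -5.25000 → v3 = (-0.14286, -0.07143, 1.00000)
Requested entry of v3: -18/252 = -0.0714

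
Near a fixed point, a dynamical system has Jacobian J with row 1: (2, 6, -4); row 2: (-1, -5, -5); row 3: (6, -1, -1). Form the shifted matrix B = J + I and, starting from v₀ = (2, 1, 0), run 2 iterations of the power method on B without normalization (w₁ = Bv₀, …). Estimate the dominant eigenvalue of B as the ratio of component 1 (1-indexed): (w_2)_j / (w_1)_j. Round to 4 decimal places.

B = J + I has rows (3, 6, -4); (-1, -4, -5); (6, -1, 0)
w1 = Bv₀ = (3·2 + 6·1 + (-4)·0; (-1)·2 + (-4)·1 + (-5)·0; 6·2 + (-1)·1 + 0·0) = (12, -6, 11)
w2 = Bw1 = (3·12 + 6·(-6) + (-4)·11; (-1)·12 + (-4)·(-6) + (-5)·11; 6·12 + (-1)·(-6) + 0·11) = (-44, -43, 78)
Ratio: -44/12 = -3.6667

μ ≈ -3.6667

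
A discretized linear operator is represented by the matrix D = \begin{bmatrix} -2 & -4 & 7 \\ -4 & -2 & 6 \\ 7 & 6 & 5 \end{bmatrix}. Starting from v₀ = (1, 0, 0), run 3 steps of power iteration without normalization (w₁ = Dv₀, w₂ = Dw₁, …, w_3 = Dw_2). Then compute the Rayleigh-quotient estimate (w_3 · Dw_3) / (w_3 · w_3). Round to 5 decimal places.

λ ≈ -7.17106

w1 = Dv₀ = (-2, -4, 7)
w2 = Dw1 = (69, 58, -3)
w3 = Dw2 = (-391, -410, 816)
Dw3 = (8134, 7280, -1117)
w3·Dw3 = (-391)·8134 + (-410)·7280 + 816·(-1117) = -7076666; w3·w3 = (-391)·(-391) + (-410)·(-410) + 816·816 = 986837
λ ≈ -7076666/986837 = -7.17106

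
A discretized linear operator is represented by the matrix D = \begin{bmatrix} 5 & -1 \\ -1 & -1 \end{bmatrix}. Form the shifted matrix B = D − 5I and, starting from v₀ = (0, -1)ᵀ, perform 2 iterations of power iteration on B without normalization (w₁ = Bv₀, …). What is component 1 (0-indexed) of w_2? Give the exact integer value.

-37

B = D − 5I has rows (0, -1); (-1, -6)
w1 = Bv₀ = (0·0 + (-1)·(-1); (-1)·0 + (-6)·(-1)) = (1, 6)
w2 = Bw1 = (0·1 + (-1)·6; (-1)·1 + (-6)·6) = (-6, -37)
Requested component of w2: -37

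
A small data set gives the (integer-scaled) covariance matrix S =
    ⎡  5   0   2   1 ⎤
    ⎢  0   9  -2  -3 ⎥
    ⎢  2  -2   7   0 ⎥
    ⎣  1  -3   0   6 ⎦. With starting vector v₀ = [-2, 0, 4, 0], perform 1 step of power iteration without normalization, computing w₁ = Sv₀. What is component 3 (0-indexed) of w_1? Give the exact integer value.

w1 = Sv₀ = (-2, -8, 24, -2)
The requested component of w1 is -2.

-2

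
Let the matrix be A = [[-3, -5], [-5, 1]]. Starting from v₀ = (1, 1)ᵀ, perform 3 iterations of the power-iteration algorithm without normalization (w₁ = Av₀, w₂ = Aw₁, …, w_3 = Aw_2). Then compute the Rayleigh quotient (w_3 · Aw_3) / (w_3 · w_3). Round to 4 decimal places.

-6.3434

w1 = Av₀ = (-8, -4)
w2 = Aw1 = (44, 36)
w3 = Aw2 = (-312, -184)
Aw3 = (1856, 1376)
w3·Aw3 = (-312)·1856 + (-184)·1376 = -832256; w3·w3 = (-312)·(-312) + (-184)·(-184) = 131200
λ ≈ -832256/131200 = -6.3434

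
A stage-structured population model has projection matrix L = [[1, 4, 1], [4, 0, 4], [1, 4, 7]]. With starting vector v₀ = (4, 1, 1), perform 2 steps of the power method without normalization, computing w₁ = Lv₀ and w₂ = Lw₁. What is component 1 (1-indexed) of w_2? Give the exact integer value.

104

w1 = Lv₀ = (9, 20, 15)
w2 = Lw1 = (104, 96, 194)
The requested component of w2 is 104.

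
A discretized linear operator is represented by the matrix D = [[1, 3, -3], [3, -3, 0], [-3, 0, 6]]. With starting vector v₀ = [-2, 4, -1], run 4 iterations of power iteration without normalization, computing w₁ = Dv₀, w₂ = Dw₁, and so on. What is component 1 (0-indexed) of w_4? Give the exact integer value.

2271

w1 = Dv₀ = (1·(-2) + 3·4 + (-3)·(-1); 3·(-2) + (-3)·4 + 0·(-1); (-3)·(-2) + 0·4 + 6·(-1)) = (13, -18, 0)
w2 = Dw1 = (1·13 + 3·(-18) + (-3)·0; 3·13 + (-3)·(-18) + 0·0; (-3)·13 + 0·(-18) + 6·0) = (-41, 93, -39)
w3 = Dw2 = (355, -402, -111)
w4 = Dw3 = (-518, 2271, -1731)
The requested component of w4 is 2271.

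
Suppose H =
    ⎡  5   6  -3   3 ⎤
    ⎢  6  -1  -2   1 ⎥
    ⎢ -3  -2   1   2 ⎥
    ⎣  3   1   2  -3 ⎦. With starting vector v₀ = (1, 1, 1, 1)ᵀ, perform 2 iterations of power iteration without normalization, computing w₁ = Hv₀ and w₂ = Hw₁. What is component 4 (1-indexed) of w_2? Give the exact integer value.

24

w1 = Hv₀ = (11, 4, -2, 3)
w2 = Hw1 = (94, 69, -37, 24)
The requested component of w2 is 24.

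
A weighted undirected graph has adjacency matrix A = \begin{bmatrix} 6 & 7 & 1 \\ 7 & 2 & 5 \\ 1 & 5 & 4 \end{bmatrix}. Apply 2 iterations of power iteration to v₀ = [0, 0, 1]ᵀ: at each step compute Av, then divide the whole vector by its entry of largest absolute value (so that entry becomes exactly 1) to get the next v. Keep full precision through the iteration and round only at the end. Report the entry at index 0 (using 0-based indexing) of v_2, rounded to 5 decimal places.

Av0 = (1.000000, 5.000000, 4.000000); divide by 5.000000 → v1 = (0.200000, 1.000000, 0.800000)
Av1 = (9.000000, 7.400000, 8.400000); divide by 9.000000 → v2 = (1.000000, 0.822222, 0.933333)
Requested entry of v2: 45/45 = 1.00000

1.00000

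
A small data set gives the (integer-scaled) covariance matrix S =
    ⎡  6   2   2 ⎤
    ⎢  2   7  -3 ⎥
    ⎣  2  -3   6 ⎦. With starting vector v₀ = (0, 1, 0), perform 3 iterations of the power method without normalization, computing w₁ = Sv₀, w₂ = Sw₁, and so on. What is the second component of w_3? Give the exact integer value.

w1 = Sv₀ = (2, 7, -3)
w2 = Sw1 = (20, 62, -35)
w3 = Sw2 = (174, 579, -356)
The requested component of w3 is 579.

579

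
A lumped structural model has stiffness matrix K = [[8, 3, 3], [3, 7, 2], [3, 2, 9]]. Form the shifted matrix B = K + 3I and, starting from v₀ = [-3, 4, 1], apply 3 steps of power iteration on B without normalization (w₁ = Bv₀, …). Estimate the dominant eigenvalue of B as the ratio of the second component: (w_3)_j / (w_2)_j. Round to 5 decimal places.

B = K + 3I has rows (11, 3, 3); (3, 10, 2); (3, 2, 12)
w1 = Bv₀ = (11·(-3) + 3·4 + 3·1; 3·(-3) + 10·4 + 2·1; 3·(-3) + 2·4 + 12·1) = (-18, 33, 11)
w2 = Bw1 = (11·(-18) + 3·33 + 3·11; 3·(-18) + 10·33 + 2·11; 3·(-18) + 2·33 + 12·11) = (-66, 298, 144)
w3 = Bw2 = (600, 3070, 2126)
Ratio: 3070/298 = 10.30201

μ ≈ 10.30201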